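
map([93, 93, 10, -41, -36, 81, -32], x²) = [8649, 8649, 100, 1681, 1296, 6561, 1024]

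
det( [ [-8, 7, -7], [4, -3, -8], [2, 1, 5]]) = -266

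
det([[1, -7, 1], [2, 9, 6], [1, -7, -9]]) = -230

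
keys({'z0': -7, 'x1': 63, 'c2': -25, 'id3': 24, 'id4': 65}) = ['z0', 'x1', 'c2', 'id3', 'id4']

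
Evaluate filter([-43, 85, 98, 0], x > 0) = keep x where x > 0: -43✗, 85✓, 98✓, 0✗
= [85, 98]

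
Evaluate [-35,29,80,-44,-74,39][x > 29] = keep x where x > 29: -35✗, 29✗, 80✓, -44✗, -74✗, 39✓
= [80, 39]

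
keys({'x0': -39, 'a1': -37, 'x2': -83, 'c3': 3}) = ['x0', 'a1', 'x2', 'c3']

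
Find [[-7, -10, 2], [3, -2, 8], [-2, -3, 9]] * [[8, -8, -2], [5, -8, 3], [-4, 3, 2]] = C[0][0] = (-7)*(8) + (-10)*(5) + (2)*(-4) = -114
C[0][1] = (-7)*(-8) + (-10)*(-8) + (2)*(3) = 142
C[0][2] = (-7)*(-2) + (-10)*(3) + (2)*(2) = -12
C[1][0] = (3)*(8) + (-2)*(5) + (8)*(-4) = -18
C[1][1] = (3)*(-8) + (-2)*(-8) + (8)*(3) = 16
C[1][2] = (3)*(-2) + (-2)*(3) + (8)*(2) = 4
... (3 more cells)
= [[-114, 142, -12], [-18, 16, 4], [-67, 67, 13]]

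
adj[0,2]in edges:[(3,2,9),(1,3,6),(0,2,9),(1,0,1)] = 9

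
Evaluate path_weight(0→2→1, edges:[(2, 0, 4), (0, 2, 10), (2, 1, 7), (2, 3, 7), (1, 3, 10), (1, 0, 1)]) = 17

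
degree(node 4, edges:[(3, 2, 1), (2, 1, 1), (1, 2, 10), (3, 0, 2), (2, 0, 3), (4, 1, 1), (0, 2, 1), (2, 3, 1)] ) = 1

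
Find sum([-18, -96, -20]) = (-18) + (-96) + (-20)
= -134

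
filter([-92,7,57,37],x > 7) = [57, 37]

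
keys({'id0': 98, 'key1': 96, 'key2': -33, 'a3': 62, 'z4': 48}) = ['id0', 'key1', 'key2', 'a3', 'z4']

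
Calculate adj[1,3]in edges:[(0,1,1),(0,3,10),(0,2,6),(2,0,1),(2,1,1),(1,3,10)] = 10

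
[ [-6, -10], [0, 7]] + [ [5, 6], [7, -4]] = [[-1, -4], [7, 3]]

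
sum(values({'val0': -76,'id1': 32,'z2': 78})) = (-76) + 32 + 78
= 34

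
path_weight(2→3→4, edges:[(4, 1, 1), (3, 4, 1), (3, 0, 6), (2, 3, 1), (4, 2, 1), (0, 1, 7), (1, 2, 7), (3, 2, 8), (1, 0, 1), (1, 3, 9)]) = 2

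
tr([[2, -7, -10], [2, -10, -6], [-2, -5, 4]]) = -4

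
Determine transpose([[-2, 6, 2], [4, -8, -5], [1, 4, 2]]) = [[-2, 4, 1], [6, -8, 4], [2, -5, 2]]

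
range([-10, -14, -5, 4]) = 18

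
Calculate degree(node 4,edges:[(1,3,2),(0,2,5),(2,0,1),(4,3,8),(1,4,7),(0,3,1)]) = incident: (4,3), (1,4)
= 2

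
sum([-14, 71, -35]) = (-14) + 71 + (-35)
= 22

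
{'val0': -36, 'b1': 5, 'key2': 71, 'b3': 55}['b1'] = 5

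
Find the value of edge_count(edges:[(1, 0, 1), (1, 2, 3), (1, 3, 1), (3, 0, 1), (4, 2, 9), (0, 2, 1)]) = 6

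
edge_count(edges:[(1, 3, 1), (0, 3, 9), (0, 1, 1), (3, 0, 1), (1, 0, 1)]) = 5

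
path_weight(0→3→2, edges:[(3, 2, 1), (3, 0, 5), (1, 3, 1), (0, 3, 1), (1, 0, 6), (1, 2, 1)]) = 2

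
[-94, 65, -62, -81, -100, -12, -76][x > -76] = [65, -62, -12]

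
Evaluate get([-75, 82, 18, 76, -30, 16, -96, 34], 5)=16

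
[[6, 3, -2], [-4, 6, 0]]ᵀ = [[6, -4], [3, 6], [-2, 0]]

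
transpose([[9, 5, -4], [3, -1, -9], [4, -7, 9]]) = [[9, 3, 4], [5, -1, -7], [-4, -9, 9]]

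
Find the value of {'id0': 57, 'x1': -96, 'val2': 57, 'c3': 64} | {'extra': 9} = {'id0': 57, 'x1': -96, 'val2': 57, 'c3': 64, 'extra': 9}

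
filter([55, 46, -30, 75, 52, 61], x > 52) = keep x where x > 52: 55✓, 46✗, -30✗, 75✓, 52✗, 61✓
= [55, 75, 61]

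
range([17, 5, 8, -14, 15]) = 31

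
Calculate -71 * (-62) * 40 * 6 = 1056480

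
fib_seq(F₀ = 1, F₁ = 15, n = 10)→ F_2 = F_1 + F_0 = 16
F_3 = F_2 + F_1 = 31
F_4 = F_3 + F_2 = 47
...
= [1, 15, 16, 31, 47, 78, 125, 203, 328, 531]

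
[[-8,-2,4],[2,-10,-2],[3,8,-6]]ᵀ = [[-8, 2, 3], [-2, -10, 8], [4, -2, -6]]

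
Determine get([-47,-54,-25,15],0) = -47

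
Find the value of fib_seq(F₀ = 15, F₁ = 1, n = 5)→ [15, 1, 16, 17, 33]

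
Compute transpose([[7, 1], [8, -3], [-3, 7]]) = [[7, 8, -3], [1, -3, 7]]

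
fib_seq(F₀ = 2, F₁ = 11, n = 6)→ [2, 11, 13, 24, 37, 61]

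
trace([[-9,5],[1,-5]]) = -14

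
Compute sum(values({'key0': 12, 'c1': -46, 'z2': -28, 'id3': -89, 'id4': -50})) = -201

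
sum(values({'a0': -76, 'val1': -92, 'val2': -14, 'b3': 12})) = (-76) + (-92) + (-14) + 12
= -170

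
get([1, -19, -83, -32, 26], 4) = 26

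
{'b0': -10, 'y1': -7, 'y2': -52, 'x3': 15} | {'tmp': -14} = {'b0': -10, 'y1': -7, 'y2': -52, 'x3': 15, 'tmp': -14}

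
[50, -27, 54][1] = -27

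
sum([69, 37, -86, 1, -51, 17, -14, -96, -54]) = -177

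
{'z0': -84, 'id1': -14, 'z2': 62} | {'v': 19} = {'z0': -84, 'id1': -14, 'z2': 62, 'v': 19}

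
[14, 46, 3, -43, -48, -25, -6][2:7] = [3, -43, -48, -25, -6]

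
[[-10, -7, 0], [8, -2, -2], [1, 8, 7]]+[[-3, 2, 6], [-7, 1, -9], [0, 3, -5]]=[[-13, -5, 6], [1, -1, -11], [1, 11, 2]]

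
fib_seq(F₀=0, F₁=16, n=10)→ [0, 16, 16, 32, 48, 80, 128, 208, 336, 544]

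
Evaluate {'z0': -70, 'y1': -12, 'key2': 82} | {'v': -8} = {'z0': -70, 'y1': -12, 'key2': 82, 'v': -8}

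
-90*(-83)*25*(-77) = -14379750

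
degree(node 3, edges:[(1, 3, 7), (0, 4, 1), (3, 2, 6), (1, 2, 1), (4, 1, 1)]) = incident: (1,3), (3,2)
= 2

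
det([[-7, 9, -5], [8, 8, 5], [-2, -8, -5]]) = (1)*(-7)*det([[8, 5], [-8, -5]]) + (-1)*(9)*det([[8, 5], [-2, -5]]) + (1)*(-5)*det([[8, 8], [-2, -8]])
= 0 + 270 + 240
= 510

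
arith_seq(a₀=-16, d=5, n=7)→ [-16, -11, -6, -1, 4, 9, 14]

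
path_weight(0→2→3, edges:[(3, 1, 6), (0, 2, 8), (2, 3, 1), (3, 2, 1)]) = 9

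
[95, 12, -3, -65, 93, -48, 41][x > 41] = [95, 93]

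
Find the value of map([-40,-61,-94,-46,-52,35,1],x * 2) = [-80, -122, -188, -92, -104, 70, 2]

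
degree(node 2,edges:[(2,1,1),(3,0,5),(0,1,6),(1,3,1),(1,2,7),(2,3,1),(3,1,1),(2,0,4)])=4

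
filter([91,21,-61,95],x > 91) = keep x where x > 91: 91✗, 21✗, -61✗, 95✓
= [95]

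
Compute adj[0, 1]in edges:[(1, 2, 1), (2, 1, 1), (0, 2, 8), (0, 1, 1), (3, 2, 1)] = 1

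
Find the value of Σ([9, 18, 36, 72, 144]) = 279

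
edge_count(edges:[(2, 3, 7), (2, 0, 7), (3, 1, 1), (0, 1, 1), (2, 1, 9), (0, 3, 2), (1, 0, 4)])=7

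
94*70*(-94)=-618520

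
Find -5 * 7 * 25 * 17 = -14875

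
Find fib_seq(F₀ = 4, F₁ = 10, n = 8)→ [4, 10, 14, 24, 38, 62, 100, 162]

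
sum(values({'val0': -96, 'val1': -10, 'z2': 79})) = (-96) + (-10) + 79
= -27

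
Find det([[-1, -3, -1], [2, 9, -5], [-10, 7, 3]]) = -298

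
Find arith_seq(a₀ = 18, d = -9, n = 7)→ a_0 = 18 + 0*-9 = 18
a_1 = 18 + 1*-9 = 9
a_2 = 18 + 2*-9 = 0
...
= [18, 9, 0, -9, -18, -27, -36]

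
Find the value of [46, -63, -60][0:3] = [46, -63, -60]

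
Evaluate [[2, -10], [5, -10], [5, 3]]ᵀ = [[2, 5, 5], [-10, -10, 3]]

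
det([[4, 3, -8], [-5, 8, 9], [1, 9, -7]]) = -202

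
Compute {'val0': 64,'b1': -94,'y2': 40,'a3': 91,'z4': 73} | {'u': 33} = {'val0': 64, 'b1': -94, 'y2': 40, 'a3': 91, 'z4': 73, 'u': 33}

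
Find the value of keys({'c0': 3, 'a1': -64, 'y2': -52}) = ['c0', 'a1', 'y2']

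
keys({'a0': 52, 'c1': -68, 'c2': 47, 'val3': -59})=['a0', 'c1', 'c2', 'val3']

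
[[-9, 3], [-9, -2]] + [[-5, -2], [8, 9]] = [[-14, 1], [-1, 7]]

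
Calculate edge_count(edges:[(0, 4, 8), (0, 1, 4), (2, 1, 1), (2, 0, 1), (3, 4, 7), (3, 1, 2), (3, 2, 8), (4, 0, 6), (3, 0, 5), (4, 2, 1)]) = 10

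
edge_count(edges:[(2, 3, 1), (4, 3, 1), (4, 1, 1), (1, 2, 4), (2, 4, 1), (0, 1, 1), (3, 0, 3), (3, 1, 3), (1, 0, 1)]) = 9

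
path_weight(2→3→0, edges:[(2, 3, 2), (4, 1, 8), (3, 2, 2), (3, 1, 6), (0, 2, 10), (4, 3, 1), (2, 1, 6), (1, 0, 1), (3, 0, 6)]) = w(2→3)=2 + w(3→0)=6
= 8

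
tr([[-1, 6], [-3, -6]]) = -7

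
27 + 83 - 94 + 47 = 63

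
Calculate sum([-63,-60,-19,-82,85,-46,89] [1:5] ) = -76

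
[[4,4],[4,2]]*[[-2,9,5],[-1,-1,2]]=C[0][0] = (4)*(-2) + (4)*(-1) = -12
C[0][1] = (4)*(9) + (4)*(-1) = 32
C[0][2] = (4)*(5) + (4)*(2) = 28
C[1][0] = (4)*(-2) + (2)*(-1) = -10
C[1][1] = (4)*(9) + (2)*(-1) = 34
C[1][2] = (4)*(5) + (2)*(2) = 24
= [[-12, 32, 28], [-10, 34, 24]]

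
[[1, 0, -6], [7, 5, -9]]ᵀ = [[1, 7], [0, 5], [-6, -9]]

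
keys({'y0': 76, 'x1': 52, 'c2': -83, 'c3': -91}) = ['y0', 'x1', 'c2', 'c3']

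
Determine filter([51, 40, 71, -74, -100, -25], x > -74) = keep x where x > -74: 51✓, 40✓, 71✓, -74✗, -100✗, -25✓
= [51, 40, 71, -25]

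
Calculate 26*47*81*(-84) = -8314488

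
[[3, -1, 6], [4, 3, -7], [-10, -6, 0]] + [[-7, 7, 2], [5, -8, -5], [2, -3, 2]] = [[-4, 6, 8], [9, -5, -12], [-8, -9, 2]]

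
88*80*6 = 42240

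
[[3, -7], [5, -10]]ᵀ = [[3, 5], [-7, -10]]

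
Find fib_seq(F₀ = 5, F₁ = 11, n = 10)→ [5, 11, 16, 27, 43, 70, 113, 183, 296, 479]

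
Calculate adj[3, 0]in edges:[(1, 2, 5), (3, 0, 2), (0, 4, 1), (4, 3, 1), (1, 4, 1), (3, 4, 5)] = 2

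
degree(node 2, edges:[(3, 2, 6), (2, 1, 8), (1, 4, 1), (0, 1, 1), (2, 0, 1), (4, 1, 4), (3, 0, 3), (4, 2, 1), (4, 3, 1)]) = incident: (3,2), (2,1), (2,0), (4,2)
= 4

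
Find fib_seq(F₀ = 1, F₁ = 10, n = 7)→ [1, 10, 11, 21, 32, 53, 85]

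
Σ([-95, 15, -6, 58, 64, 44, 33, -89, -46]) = -22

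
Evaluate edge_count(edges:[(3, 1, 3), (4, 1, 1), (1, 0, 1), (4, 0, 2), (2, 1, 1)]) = 5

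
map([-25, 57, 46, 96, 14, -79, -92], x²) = (-25)²=625, (57)²=3249, (46)²=2116, (96)²=9216, (14)²=196, (-79)²=6241, (-92)²=8464
= [625, 3249, 2116, 9216, 196, 6241, 8464]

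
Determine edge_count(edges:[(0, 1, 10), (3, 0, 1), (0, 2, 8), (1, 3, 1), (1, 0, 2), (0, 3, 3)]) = 6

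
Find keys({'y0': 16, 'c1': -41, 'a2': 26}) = ['y0', 'c1', 'a2']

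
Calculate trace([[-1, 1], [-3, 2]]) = diagonal: (-1) + 2
= 1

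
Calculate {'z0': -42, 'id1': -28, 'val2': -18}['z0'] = -42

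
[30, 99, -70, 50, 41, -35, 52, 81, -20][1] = 99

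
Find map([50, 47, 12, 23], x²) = (50)²=2500, (47)²=2209, (12)²=144, (23)²=529
= [2500, 2209, 144, 529]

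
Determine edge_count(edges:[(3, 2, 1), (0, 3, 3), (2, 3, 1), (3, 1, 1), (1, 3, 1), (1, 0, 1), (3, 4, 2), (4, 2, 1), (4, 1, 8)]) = 9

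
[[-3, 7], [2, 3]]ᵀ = [[-3, 2], [7, 3]]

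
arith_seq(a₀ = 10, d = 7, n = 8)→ [10, 17, 24, 31, 38, 45, 52, 59]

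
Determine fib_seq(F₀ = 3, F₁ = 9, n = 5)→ [3, 9, 12, 21, 33]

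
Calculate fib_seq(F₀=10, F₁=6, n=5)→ F_2 = F_1 + F_0 = 16
F_3 = F_2 + F_1 = 22
F_4 = F_3 + F_2 = 38
= [10, 6, 16, 22, 38]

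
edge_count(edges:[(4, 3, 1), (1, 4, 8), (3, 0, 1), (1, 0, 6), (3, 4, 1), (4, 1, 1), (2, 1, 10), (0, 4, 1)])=8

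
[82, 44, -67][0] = 82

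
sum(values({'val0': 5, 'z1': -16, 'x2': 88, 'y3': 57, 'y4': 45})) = 5 + (-16) + 88 + 57 + 45
= 179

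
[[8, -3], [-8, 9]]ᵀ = [[8, -8], [-3, 9]]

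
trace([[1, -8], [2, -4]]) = -3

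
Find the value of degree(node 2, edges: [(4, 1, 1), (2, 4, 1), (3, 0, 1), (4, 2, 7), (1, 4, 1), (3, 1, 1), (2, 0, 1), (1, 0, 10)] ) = incident: (2,4), (4,2), (2,0)
= 3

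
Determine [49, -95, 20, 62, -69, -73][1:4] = [-95, 20, 62]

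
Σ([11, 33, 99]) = 143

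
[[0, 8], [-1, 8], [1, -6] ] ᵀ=[[0, -1, 1], [8, 8, -6]]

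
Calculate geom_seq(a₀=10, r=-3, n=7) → [10, -30, 90, -270, 810, -2430, 7290]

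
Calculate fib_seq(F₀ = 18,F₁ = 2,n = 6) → F_2 = F_1 + F_0 = 20
F_3 = F_2 + F_1 = 22
F_4 = F_3 + F_2 = 42
...
= [18, 2, 20, 22, 42, 64]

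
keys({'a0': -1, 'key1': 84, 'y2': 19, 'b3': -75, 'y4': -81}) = ['a0', 'key1', 'y2', 'b3', 'y4']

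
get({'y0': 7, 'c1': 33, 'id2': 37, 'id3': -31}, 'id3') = -31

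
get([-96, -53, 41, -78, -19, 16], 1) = -53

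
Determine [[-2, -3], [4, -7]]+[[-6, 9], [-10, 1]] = [[-8, 6], [-6, -6]]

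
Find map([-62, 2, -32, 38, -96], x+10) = -62+10=-52, 2+10=12, -32+10=-22, 38+10=48, -96+10=-86
= [-52, 12, -22, 48, -86]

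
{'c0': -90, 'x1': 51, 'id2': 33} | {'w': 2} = {'c0': -90, 'x1': 51, 'id2': 33, 'w': 2}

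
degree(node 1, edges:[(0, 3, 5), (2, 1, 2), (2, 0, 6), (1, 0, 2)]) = incident: (2,1), (1,0)
= 2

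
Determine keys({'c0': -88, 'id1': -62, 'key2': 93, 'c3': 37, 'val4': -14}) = ['c0', 'id1', 'key2', 'c3', 'val4']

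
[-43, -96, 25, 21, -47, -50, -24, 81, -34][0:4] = [-43, -96, 25, 21]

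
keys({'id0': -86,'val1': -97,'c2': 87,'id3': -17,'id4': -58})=['id0', 'val1', 'c2', 'id3', 'id4']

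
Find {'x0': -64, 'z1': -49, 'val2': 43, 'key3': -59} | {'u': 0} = {'x0': -64, 'z1': -49, 'val2': 43, 'key3': -59, 'u': 0}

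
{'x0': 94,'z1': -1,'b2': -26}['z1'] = -1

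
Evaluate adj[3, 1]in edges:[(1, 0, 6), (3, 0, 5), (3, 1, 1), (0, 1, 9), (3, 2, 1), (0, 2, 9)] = 1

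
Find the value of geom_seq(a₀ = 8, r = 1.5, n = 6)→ [8.0, 12.0, 18.0, 27.0, 40.5, 60.75]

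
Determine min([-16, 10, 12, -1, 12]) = -16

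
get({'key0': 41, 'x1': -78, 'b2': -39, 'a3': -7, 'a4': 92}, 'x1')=-78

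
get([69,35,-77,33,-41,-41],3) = 33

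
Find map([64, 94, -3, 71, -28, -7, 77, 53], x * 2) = [128, 188, -6, 142, -56, -14, 154, 106]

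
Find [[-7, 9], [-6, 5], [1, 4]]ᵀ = [[-7, -6, 1], [9, 5, 4]]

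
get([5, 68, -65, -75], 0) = 5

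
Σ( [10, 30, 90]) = 130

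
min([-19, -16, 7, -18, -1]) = -19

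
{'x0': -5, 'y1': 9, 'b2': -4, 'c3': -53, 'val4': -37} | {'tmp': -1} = {'x0': -5, 'y1': 9, 'b2': -4, 'c3': -53, 'val4': -37, 'tmp': -1}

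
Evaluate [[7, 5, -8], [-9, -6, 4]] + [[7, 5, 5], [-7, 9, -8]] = [[14, 10, -3], [-16, 3, -4]]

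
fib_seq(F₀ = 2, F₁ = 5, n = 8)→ F_2 = F_1 + F_0 = 7
F_3 = F_2 + F_1 = 12
F_4 = F_3 + F_2 = 19
...
= [2, 5, 7, 12, 19, 31, 50, 81]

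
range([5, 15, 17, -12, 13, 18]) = 30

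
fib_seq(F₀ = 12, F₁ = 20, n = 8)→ [12, 20, 32, 52, 84, 136, 220, 356]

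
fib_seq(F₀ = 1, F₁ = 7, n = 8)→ [1, 7, 8, 15, 23, 38, 61, 99]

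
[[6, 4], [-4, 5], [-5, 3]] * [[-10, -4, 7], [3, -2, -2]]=C[0][0] = (6)*(-10) + (4)*(3) = -48
C[0][1] = (6)*(-4) + (4)*(-2) = -32
C[0][2] = (6)*(7) + (4)*(-2) = 34
C[1][0] = (-4)*(-10) + (5)*(3) = 55
C[1][1] = (-4)*(-4) + (5)*(-2) = 6
C[1][2] = (-4)*(7) + (5)*(-2) = -38
... (3 more cells)
= [[-48, -32, 34], [55, 6, -38], [59, 14, -41]]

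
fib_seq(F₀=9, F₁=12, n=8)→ [9, 12, 21, 33, 54, 87, 141, 228]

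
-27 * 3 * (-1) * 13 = 1053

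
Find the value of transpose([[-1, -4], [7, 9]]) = [[-1, 7], [-4, 9]]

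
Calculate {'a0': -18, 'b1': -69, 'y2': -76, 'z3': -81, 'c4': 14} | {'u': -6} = {'a0': -18, 'b1': -69, 'y2': -76, 'z3': -81, 'c4': 14, 'u': -6}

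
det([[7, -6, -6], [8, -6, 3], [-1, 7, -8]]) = -477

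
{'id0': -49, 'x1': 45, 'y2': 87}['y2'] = 87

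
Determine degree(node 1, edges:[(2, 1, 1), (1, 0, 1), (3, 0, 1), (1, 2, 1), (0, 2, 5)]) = 3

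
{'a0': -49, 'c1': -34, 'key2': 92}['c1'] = -34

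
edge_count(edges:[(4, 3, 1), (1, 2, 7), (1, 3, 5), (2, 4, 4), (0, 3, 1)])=5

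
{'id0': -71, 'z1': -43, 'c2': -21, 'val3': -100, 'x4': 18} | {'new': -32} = {'id0': -71, 'z1': -43, 'c2': -21, 'val3': -100, 'x4': 18, 'new': -32}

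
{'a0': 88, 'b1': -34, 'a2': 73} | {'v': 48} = {'a0': 88, 'b1': -34, 'a2': 73, 'v': 48}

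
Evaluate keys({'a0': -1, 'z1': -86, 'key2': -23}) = ['a0', 'z1', 'key2']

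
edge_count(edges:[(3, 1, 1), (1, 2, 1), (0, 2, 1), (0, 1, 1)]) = 4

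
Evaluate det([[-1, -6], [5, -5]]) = (-1)*(-5) - (-6)*(5)
= 35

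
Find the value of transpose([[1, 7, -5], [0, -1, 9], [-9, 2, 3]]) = [[1, 0, -9], [7, -1, 2], [-5, 9, 3]]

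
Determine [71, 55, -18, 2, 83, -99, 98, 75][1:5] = [55, -18, 2, 83]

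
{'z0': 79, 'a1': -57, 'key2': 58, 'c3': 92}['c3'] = 92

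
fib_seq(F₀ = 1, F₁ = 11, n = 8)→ [1, 11, 12, 23, 35, 58, 93, 151]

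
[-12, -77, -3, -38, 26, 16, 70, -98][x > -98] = keep x where x > -98: -12✓, -77✓, -3✓, -38✓, 26✓, 16✓, 70✓, -98✗
= [-12, -77, -3, -38, 26, 16, 70]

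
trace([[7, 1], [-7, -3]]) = 4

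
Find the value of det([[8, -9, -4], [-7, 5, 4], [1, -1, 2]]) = (1)*(8)*det([[5, 4], [-1, 2]]) + (-1)*(-9)*det([[-7, 4], [1, 2]]) + (1)*(-4)*det([[-7, 5], [1, -1]])
= 112 + -162 + -8
= -58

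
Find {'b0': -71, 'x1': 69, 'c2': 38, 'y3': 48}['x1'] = 69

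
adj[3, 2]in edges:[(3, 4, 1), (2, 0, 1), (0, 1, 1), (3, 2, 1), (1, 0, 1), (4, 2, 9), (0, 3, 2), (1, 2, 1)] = 1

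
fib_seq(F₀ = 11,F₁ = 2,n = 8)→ [11, 2, 13, 15, 28, 43, 71, 114]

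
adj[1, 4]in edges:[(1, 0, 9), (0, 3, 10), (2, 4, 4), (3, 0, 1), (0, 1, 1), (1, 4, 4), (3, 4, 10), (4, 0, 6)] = 4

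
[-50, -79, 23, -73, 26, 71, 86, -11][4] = 26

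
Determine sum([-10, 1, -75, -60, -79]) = -223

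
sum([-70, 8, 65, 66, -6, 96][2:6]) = 221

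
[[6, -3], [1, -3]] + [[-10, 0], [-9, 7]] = [[-4, -3], [-8, 4]]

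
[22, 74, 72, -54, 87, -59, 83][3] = -54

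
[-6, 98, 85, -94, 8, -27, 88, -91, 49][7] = -91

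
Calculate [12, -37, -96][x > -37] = [12]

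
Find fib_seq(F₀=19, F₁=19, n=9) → [19, 19, 38, 57, 95, 152, 247, 399, 646]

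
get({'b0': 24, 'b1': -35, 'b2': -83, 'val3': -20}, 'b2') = -83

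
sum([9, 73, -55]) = 9 + 73 + (-55)
= 27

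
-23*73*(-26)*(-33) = -1440582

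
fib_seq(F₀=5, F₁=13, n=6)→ [5, 13, 18, 31, 49, 80]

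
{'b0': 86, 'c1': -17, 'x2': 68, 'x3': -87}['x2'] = 68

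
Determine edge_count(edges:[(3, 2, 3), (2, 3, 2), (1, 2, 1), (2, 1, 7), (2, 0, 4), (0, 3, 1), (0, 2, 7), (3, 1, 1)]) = 8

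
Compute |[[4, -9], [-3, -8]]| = -59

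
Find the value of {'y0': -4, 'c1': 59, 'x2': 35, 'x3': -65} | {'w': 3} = {'y0': -4, 'c1': 59, 'x2': 35, 'x3': -65, 'w': 3}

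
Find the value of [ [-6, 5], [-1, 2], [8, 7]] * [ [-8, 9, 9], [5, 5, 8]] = C[0][0] = (-6)*(-8) + (5)*(5) = 73
C[0][1] = (-6)*(9) + (5)*(5) = -29
C[0][2] = (-6)*(9) + (5)*(8) = -14
C[1][0] = (-1)*(-8) + (2)*(5) = 18
C[1][1] = (-1)*(9) + (2)*(5) = 1
C[1][2] = (-1)*(9) + (2)*(8) = 7
... (3 more cells)
= [[73, -29, -14], [18, 1, 7], [-29, 107, 128]]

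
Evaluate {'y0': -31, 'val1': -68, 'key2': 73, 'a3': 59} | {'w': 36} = {'y0': -31, 'val1': -68, 'key2': 73, 'a3': 59, 'w': 36}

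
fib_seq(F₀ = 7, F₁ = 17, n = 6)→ F_2 = F_1 + F_0 = 24
F_3 = F_2 + F_1 = 41
F_4 = F_3 + F_2 = 65
...
= [7, 17, 24, 41, 65, 106]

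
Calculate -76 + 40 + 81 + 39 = 84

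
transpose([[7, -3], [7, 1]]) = [[7, 7], [-3, 1]]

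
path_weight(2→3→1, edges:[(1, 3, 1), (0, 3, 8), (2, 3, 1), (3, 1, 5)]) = w(2→3)=1 + w(3→1)=5
= 6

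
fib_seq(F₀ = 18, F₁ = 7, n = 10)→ [18, 7, 25, 32, 57, 89, 146, 235, 381, 616]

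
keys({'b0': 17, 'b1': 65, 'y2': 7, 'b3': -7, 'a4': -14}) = ['b0', 'b1', 'y2', 'b3', 'a4']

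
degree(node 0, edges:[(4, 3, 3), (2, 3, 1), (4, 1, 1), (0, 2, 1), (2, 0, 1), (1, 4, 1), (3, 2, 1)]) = 2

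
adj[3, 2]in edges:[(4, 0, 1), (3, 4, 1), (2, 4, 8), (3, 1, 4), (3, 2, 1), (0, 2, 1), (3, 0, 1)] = 1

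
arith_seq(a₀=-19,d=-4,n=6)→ a_0 = -19 + 0*-4 = -19
a_1 = -19 + 1*-4 = -23
a_2 = -19 + 2*-4 = -27
...
= [-19, -23, -27, -31, -35, -39]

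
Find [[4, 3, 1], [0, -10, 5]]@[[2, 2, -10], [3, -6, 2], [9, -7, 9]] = [[26, -17, -25], [15, 25, 25]]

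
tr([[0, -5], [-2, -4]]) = -4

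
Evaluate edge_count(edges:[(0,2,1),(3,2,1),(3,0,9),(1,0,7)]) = 4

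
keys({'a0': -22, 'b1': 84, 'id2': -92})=['a0', 'b1', 'id2']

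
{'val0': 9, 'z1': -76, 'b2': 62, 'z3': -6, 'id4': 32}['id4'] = 32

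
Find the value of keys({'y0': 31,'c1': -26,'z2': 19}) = ['y0', 'c1', 'z2']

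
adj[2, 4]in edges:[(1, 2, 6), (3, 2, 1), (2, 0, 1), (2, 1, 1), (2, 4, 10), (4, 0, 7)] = 10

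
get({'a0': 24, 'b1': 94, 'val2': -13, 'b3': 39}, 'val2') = -13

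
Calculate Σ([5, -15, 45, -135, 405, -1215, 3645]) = 2735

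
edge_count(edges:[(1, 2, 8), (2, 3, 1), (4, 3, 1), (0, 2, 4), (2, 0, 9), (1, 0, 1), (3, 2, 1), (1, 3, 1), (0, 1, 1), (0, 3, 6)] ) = 10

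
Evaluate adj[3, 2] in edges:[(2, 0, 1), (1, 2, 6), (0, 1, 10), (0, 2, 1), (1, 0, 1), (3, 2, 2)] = 2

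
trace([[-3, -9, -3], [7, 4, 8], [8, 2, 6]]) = diagonal: (-3) + 4 + 6
= 7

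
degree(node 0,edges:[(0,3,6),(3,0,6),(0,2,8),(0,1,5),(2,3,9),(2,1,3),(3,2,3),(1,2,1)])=4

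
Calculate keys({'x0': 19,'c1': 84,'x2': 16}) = ['x0', 'c1', 'x2']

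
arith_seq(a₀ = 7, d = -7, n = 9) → [7, 0, -7, -14, -21, -28, -35, -42, -49]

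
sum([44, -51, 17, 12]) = 44 + (-51) + 17 + 12
= 22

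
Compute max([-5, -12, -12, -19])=-5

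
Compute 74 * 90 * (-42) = -279720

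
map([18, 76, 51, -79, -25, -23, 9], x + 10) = 18+10=28, 76+10=86, 51+10=61, -79+10=-69, -25+10=-15, -23+10=-13, 9+10=19
= [28, 86, 61, -69, -15, -13, 19]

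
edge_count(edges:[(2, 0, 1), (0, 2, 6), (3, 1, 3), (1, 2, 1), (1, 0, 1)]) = 5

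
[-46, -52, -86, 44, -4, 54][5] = 54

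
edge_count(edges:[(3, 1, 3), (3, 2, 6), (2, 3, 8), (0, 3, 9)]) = 4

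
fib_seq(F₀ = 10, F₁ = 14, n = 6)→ F_2 = F_1 + F_0 = 24
F_3 = F_2 + F_1 = 38
F_4 = F_3 + F_2 = 62
...
= [10, 14, 24, 38, 62, 100]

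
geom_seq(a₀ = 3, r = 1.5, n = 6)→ a_0 = 3*1.5^0 = 3.0
a_1 = 3*1.5^1 = 4.5
a_2 = 3*1.5^2 = 6.75
...
= [3.0, 4.5, 6.75, 10.125, 15.1875, 22.78125]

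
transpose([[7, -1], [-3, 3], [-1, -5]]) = [[7, -3, -1], [-1, 3, -5]]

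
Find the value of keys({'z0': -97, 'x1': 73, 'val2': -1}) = ['z0', 'x1', 'val2']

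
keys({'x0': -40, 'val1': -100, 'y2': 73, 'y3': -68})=['x0', 'val1', 'y2', 'y3']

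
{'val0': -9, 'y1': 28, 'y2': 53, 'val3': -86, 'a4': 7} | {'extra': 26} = {'val0': -9, 'y1': 28, 'y2': 53, 'val3': -86, 'a4': 7, 'extra': 26}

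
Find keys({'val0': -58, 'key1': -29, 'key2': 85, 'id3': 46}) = ['val0', 'key1', 'key2', 'id3']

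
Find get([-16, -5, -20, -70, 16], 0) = -16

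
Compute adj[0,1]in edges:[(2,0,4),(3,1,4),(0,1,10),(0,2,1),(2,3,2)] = 10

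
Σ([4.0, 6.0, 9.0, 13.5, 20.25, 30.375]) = 83.125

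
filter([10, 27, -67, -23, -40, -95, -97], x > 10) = [27]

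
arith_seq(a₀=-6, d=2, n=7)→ a_0 = -6 + 0*2 = -6
a_1 = -6 + 1*2 = -4
a_2 = -6 + 2*2 = -2
...
= [-6, -4, -2, 0, 2, 4, 6]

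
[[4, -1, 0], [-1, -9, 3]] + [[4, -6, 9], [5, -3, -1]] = [[8, -7, 9], [4, -12, 2]]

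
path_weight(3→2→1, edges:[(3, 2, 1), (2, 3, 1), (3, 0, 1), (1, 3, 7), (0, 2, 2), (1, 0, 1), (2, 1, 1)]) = w(3→2)=1 + w(2→1)=1
= 2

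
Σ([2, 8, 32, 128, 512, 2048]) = 2730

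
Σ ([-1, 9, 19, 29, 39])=95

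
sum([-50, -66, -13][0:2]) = slice → [-50, -66]
(-50) + (-66)
= -116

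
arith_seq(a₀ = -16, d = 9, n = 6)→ a_0 = -16 + 0*9 = -16
a_1 = -16 + 1*9 = -7
a_2 = -16 + 2*9 = 2
...
= [-16, -7, 2, 11, 20, 29]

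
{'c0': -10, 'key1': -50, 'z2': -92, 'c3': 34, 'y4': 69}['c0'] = -10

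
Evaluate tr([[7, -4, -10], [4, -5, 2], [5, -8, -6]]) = diagonal: 7 + (-5) + (-6)
= -4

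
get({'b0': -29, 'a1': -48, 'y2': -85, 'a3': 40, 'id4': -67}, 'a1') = -48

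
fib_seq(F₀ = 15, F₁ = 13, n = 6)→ F_2 = F_1 + F_0 = 28
F_3 = F_2 + F_1 = 41
F_4 = F_3 + F_2 = 69
...
= [15, 13, 28, 41, 69, 110]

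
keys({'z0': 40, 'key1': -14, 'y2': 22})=['z0', 'key1', 'y2']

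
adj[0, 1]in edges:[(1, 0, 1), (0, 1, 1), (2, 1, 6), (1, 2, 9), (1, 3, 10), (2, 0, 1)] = 1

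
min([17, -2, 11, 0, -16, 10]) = -16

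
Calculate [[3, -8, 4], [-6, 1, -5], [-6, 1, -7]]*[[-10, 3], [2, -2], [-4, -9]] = [[-62, -11], [82, 25], [90, 43]]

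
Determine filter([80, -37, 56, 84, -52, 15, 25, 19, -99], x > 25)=[80, 56, 84]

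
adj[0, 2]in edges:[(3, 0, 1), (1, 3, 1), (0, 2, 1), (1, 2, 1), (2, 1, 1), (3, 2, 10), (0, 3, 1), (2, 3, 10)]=1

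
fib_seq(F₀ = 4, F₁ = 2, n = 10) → [4, 2, 6, 8, 14, 22, 36, 58, 94, 152]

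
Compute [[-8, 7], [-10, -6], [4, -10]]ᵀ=[[-8, -10, 4], [7, -6, -10]]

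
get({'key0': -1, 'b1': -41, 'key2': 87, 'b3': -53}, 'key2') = 87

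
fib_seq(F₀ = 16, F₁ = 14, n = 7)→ F_2 = F_1 + F_0 = 30
F_3 = F_2 + F_1 = 44
F_4 = F_3 + F_2 = 74
...
= [16, 14, 30, 44, 74, 118, 192]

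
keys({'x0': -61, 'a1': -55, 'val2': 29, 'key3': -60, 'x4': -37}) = ['x0', 'a1', 'val2', 'key3', 'x4']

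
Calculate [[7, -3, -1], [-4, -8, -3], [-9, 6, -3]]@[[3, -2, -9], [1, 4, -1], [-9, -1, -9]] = C[0][0] = (7)*(3) + (-3)*(1) + (-1)*(-9) = 27
C[0][1] = (7)*(-2) + (-3)*(4) + (-1)*(-1) = -25
C[0][2] = (7)*(-9) + (-3)*(-1) + (-1)*(-9) = -51
C[1][0] = (-4)*(3) + (-8)*(1) + (-3)*(-9) = 7
C[1][1] = (-4)*(-2) + (-8)*(4) + (-3)*(-1) = -21
C[1][2] = (-4)*(-9) + (-8)*(-1) + (-3)*(-9) = 71
... (3 more cells)
= [[27, -25, -51], [7, -21, 71], [6, 45, 102]]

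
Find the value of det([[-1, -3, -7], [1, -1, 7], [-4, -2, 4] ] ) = (1)*(-1)*det([[-1, 7], [-2, 4]]) + (-1)*(-3)*det([[1, 7], [-4, 4]]) + (1)*(-7)*det([[1, -1], [-4, -2]])
= -10 + 96 + 42
= 128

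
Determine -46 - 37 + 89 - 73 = -67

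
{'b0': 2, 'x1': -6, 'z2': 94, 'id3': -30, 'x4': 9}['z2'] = 94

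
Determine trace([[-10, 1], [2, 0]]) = diagonal: (-10) + 0
= -10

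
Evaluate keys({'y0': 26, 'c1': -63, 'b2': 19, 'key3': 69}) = ['y0', 'c1', 'b2', 'key3']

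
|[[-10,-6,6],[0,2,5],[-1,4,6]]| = 122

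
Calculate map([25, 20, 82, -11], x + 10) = 25+10=35, 20+10=30, 82+10=92, -11+10=-1
= [35, 30, 92, -1]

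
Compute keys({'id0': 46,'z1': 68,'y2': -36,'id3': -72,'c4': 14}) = ['id0', 'z1', 'y2', 'id3', 'c4']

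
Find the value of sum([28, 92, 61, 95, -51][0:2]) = 120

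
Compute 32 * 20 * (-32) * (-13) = 266240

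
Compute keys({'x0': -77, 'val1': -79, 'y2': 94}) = ['x0', 'val1', 'y2']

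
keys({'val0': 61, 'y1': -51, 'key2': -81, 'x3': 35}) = ['val0', 'y1', 'key2', 'x3']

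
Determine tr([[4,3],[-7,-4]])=0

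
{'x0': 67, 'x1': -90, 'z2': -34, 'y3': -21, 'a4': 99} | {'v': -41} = {'x0': 67, 'x1': -90, 'z2': -34, 'y3': -21, 'a4': 99, 'v': -41}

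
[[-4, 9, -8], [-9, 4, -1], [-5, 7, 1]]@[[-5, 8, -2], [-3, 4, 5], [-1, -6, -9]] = C[0][0] = (-4)*(-5) + (9)*(-3) + (-8)*(-1) = 1
C[0][1] = (-4)*(8) + (9)*(4) + (-8)*(-6) = 52
C[0][2] = (-4)*(-2) + (9)*(5) + (-8)*(-9) = 125
C[1][0] = (-9)*(-5) + (4)*(-3) + (-1)*(-1) = 34
C[1][1] = (-9)*(8) + (4)*(4) + (-1)*(-6) = -50
C[1][2] = (-9)*(-2) + (4)*(5) + (-1)*(-9) = 47
... (3 more cells)
= [[1, 52, 125], [34, -50, 47], [3, -18, 36]]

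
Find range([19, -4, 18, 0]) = 23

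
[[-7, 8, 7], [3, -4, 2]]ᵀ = [[-7, 3], [8, -4], [7, 2]]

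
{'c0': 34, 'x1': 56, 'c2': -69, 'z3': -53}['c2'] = -69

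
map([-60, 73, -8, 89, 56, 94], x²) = (-60)²=3600, (73)²=5329, (-8)²=64, (89)²=7921, (56)²=3136, (94)²=8836
= [3600, 5329, 64, 7921, 3136, 8836]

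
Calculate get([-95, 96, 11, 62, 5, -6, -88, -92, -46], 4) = 5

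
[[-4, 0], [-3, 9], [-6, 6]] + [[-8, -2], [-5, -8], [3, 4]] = [[-12, -2], [-8, 1], [-3, 10]]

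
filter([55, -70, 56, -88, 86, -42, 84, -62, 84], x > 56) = [86, 84, 84]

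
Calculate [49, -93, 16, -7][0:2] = [49, -93]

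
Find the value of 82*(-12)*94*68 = -6289728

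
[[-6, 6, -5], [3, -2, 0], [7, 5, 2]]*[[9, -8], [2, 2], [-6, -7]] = C[0][0] = (-6)*(9) + (6)*(2) + (-5)*(-6) = -12
C[0][1] = (-6)*(-8) + (6)*(2) + (-5)*(-7) = 95
C[1][0] = (3)*(9) + (-2)*(2) + (0)*(-6) = 23
C[1][1] = (3)*(-8) + (-2)*(2) + (0)*(-7) = -28
C[2][0] = (7)*(9) + (5)*(2) + (2)*(-6) = 61
C[2][1] = (7)*(-8) + (5)*(2) + (2)*(-7) = -60
= [[-12, 95], [23, -28], [61, -60]]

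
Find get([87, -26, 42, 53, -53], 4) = -53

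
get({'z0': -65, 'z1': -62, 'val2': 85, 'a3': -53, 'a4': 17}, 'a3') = -53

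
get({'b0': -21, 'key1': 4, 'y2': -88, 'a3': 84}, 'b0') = -21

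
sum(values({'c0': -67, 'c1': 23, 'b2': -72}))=(-67) + 23 + (-72)
= -116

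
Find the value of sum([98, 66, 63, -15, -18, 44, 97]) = 335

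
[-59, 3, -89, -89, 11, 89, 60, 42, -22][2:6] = [-89, -89, 11, 89]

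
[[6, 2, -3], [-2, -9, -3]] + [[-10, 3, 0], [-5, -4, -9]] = [[-4, 5, -3], [-7, -13, -12]]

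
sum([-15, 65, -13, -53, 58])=(-15) + 65 + (-13) + (-53) + 58
= 42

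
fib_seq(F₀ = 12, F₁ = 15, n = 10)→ [12, 15, 27, 42, 69, 111, 180, 291, 471, 762]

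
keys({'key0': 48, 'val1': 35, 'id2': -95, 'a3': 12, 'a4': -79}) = ['key0', 'val1', 'id2', 'a3', 'a4']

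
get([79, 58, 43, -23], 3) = -23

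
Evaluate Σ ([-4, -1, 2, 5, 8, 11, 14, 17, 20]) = (-4) + (-1) + 2 + 5 + 8 + 11 + 14 + 17 + 20
= 72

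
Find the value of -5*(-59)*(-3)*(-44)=38940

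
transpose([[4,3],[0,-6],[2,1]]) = [[4, 0, 2], [3, -6, 1]]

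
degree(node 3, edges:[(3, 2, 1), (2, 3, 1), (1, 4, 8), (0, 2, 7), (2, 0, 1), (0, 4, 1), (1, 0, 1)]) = incident: (3,2), (2,3)
= 2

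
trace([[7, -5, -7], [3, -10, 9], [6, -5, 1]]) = diagonal: 7 + (-10) + 1
= -2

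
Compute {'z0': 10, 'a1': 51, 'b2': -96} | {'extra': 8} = {'z0': 10, 'a1': 51, 'b2': -96, 'extra': 8}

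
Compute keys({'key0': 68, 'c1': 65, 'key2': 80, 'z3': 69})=['key0', 'c1', 'key2', 'z3']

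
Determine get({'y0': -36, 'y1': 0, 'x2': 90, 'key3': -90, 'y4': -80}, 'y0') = -36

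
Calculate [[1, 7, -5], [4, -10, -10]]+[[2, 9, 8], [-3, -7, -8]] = [[3, 16, 3], [1, -17, -18]]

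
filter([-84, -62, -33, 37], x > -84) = keep x where x > -84: -84✗, -62✓, -33✓, 37✓
= [-62, -33, 37]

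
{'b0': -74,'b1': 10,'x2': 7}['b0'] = -74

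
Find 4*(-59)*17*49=-196588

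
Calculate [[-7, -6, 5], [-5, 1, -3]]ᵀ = [[-7, -5], [-6, 1], [5, -3]]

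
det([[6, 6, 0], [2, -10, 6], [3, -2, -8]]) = 756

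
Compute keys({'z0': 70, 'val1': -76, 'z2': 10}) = ['z0', 'val1', 'z2']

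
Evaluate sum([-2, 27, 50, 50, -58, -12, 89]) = 144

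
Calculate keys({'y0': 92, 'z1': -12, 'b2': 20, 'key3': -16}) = ['y0', 'z1', 'b2', 'key3']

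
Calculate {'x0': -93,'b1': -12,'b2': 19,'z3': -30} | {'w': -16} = {'x0': -93, 'b1': -12, 'b2': 19, 'z3': -30, 'w': -16}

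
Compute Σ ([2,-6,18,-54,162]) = 2 + -6 + 18 + -54 + 162
= 122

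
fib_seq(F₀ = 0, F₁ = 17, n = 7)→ [0, 17, 17, 34, 51, 85, 136]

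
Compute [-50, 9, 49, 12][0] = -50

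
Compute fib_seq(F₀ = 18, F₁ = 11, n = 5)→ F_2 = F_1 + F_0 = 29
F_3 = F_2 + F_1 = 40
F_4 = F_3 + F_2 = 69
= [18, 11, 29, 40, 69]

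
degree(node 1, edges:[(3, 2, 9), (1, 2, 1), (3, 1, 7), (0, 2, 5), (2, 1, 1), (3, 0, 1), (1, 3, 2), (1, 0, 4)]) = incident: (1,2), (3,1), (2,1), (1,3), (1,0)
= 5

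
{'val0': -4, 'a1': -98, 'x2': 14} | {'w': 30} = {'val0': -4, 'a1': -98, 'x2': 14, 'w': 30}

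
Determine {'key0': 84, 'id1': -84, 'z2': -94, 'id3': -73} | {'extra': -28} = {'key0': 84, 'id1': -84, 'z2': -94, 'id3': -73, 'extra': -28}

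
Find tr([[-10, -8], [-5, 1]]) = -9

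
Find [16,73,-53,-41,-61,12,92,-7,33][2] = -53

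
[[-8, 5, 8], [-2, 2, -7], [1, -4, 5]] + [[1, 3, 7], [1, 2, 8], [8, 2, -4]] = [[-7, 8, 15], [-1, 4, 1], [9, -2, 1]]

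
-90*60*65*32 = -11232000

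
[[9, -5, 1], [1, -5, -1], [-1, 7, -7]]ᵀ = [[9, 1, -1], [-5, -5, 7], [1, -1, -7]]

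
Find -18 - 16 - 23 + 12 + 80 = 35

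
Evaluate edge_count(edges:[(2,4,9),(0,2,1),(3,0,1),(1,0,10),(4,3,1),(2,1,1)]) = 6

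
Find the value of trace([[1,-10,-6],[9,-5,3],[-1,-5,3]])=diagonal: 1 + (-5) + 3
= -1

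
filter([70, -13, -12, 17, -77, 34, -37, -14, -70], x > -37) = keep x where x > -37: 70✓, -13✓, -12✓, 17✓, -77✗, 34✓, -37✗, -14✓, -70✗
= [70, -13, -12, 17, 34, -14]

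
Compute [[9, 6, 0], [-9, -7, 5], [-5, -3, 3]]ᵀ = [[9, -9, -5], [6, -7, -3], [0, 5, 3]]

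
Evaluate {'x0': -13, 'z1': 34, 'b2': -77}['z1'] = 34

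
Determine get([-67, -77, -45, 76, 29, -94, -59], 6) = -59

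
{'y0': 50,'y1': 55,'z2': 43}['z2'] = 43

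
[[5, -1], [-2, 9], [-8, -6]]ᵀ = [[5, -2, -8], [-1, 9, -6]]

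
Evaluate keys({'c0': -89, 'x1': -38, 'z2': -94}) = ['c0', 'x1', 'z2']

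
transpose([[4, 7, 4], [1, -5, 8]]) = [[4, 1], [7, -5], [4, 8]]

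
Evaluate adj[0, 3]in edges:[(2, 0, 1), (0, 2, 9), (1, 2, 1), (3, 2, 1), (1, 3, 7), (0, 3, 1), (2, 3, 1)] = 1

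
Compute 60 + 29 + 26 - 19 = 96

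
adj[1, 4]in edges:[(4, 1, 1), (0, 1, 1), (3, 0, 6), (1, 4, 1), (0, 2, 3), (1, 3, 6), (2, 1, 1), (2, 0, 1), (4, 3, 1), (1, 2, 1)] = 1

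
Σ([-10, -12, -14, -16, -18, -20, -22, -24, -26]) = -162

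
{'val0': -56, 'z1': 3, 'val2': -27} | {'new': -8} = {'val0': -56, 'z1': 3, 'val2': -27, 'new': -8}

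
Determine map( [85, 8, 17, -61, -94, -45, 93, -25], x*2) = [170, 16, 34, -122, -188, -90, 186, -50]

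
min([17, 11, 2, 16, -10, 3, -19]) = -19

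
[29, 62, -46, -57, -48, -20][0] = 29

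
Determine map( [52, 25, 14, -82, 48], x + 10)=[62, 35, 24, -72, 58]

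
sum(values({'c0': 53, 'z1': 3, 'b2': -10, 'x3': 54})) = 100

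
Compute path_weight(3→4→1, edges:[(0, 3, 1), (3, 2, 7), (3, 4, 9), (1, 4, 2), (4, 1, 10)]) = 19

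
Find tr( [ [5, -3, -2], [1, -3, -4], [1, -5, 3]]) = 5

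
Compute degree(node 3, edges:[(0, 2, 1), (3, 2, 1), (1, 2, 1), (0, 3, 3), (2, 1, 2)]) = 2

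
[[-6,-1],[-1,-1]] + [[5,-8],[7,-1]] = [[-1, -9], [6, -2]]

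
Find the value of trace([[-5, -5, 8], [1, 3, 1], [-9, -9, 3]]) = 1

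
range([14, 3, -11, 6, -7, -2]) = 25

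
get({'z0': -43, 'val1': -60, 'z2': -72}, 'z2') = -72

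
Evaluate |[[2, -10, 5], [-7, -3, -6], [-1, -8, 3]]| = (1)*(2)*det([[-3, -6], [-8, 3]]) + (-1)*(-10)*det([[-7, -6], [-1, 3]]) + (1)*(5)*det([[-7, -3], [-1, -8]])
= -114 + -270 + 265
= -119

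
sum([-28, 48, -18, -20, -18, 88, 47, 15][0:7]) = 99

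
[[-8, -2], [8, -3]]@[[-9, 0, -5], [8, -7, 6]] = [[56, 14, 28], [-96, 21, -58]]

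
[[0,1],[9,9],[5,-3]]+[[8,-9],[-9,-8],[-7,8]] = [[8, -8], [0, 1], [-2, 5]]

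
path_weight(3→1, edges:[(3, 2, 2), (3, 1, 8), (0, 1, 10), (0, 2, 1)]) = w(3→1)=8
= 8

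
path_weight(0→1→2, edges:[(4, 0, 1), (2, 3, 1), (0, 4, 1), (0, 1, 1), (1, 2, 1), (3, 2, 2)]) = 2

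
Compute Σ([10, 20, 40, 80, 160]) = 10 + 20 + 40 + 80 + 160
= 310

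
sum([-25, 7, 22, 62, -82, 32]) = 16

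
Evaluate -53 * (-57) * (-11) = -33231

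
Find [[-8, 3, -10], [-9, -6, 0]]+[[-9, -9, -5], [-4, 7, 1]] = [[-17, -6, -15], [-13, 1, 1]]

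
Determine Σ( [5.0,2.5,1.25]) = 5.0 + 2.5 + 1.25
= 8.75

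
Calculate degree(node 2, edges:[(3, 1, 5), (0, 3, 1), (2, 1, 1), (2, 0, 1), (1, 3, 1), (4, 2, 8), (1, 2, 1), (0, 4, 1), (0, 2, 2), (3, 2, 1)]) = incident: (2,1), (2,0), (4,2), (1,2), (0,2), (3,2)
= 6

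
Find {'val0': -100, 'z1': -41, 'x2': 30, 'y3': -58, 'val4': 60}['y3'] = -58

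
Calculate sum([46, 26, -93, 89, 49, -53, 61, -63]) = 46 + 26 + (-93) + 89 + 49 + (-53) + 61 + (-63)
= 62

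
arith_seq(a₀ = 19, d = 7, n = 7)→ a_0 = 19 + 0*7 = 19
a_1 = 19 + 1*7 = 26
a_2 = 19 + 2*7 = 33
...
= [19, 26, 33, 40, 47, 54, 61]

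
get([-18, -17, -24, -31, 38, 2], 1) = -17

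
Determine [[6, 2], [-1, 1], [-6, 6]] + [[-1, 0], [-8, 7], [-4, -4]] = [[5, 2], [-9, 8], [-10, 2]]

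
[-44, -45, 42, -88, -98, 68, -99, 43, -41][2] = 42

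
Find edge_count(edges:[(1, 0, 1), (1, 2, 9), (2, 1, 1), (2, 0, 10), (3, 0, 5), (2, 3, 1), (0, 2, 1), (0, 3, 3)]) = 8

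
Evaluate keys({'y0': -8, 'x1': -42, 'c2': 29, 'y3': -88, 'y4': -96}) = ['y0', 'x1', 'c2', 'y3', 'y4']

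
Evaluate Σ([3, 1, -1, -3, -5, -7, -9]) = 3 + 1 + (-1) + (-3) + (-5) + (-7) + (-9)
= -21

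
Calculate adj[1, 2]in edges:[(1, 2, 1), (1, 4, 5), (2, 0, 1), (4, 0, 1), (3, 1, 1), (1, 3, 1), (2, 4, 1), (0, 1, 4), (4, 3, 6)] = 1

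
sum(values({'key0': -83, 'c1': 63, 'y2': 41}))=21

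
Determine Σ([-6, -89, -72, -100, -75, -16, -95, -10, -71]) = -534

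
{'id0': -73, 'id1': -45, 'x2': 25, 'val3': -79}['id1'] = -45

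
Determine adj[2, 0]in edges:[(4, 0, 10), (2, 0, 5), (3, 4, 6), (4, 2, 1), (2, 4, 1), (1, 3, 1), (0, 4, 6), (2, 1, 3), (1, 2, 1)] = 5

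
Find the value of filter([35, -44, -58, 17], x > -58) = [35, -44, 17]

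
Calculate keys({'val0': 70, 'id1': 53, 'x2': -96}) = ['val0', 'id1', 'x2']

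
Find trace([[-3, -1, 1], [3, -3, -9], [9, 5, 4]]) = diagonal: (-3) + (-3) + 4
= -2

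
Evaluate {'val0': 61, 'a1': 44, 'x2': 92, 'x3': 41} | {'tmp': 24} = {'val0': 61, 'a1': 44, 'x2': 92, 'x3': 41, 'tmp': 24}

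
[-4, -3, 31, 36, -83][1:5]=[-3, 31, 36, -83]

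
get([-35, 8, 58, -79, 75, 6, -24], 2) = 58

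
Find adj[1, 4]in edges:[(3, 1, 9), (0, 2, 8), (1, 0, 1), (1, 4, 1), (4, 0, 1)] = 1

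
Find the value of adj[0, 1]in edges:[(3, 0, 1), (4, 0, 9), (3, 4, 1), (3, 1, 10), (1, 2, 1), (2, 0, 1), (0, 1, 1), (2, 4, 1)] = 1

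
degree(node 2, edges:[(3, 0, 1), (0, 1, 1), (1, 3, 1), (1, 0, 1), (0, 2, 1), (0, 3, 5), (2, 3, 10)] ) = incident: (0,2), (2,3)
= 2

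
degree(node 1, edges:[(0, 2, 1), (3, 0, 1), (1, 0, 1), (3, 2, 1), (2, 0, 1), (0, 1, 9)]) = 2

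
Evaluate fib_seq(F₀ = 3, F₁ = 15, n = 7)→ F_2 = F_1 + F_0 = 18
F_3 = F_2 + F_1 = 33
F_4 = F_3 + F_2 = 51
...
= [3, 15, 18, 33, 51, 84, 135]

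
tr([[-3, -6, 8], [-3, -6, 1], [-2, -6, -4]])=diagonal: (-3) + (-6) + (-4)
= -13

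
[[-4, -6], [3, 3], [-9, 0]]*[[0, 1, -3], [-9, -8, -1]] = C[0][0] = (-4)*(0) + (-6)*(-9) = 54
C[0][1] = (-4)*(1) + (-6)*(-8) = 44
C[0][2] = (-4)*(-3) + (-6)*(-1) = 18
C[1][0] = (3)*(0) + (3)*(-9) = -27
C[1][1] = (3)*(1) + (3)*(-8) = -21
C[1][2] = (3)*(-3) + (3)*(-1) = -12
... (3 more cells)
= [[54, 44, 18], [-27, -21, -12], [0, -9, 27]]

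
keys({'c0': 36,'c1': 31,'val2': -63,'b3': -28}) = ['c0', 'c1', 'val2', 'b3']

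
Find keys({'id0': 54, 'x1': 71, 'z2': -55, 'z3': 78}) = ['id0', 'x1', 'z2', 'z3']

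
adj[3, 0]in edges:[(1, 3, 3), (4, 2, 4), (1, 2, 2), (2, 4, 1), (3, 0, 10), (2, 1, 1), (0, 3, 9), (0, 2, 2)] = 10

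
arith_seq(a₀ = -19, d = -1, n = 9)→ [-19, -20, -21, -22, -23, -24, -25, -26, -27]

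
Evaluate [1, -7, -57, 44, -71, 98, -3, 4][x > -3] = keep x where x > -3: 1✓, -7✗, -57✗, 44✓, -71✗, 98✓, -3✗, 4✓
= [1, 44, 98, 4]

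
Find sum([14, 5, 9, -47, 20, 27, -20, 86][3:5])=slice → [-47, 20]
(-47) + 20
= -27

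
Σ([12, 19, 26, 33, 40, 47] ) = 177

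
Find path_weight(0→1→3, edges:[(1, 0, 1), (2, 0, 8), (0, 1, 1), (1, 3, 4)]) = 5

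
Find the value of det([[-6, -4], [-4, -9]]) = (-6)*(-9) - (-4)*(-4)
= 38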